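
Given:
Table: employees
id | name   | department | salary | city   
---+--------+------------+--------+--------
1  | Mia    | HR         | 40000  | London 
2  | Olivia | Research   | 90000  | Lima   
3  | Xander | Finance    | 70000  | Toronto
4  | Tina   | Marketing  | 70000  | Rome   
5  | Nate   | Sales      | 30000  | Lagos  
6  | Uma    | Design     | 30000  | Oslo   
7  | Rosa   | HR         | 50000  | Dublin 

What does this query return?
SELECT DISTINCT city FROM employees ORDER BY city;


All 'city' values (row order): London, Lima, Toronto, Rome, Lagos, Oslo, Dublin
Removing duplicates leaves 7 unique value(s).

7 values:
Dublin
Lagos
Lima
London
Oslo
Rome
Toronto


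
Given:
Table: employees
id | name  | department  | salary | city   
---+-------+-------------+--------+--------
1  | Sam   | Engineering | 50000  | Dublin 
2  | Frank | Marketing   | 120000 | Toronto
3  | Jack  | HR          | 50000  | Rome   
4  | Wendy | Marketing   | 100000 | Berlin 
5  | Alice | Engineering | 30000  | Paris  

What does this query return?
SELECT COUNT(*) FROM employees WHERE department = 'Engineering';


Counting rows where department = 'Engineering'
  Sam -> MATCH
  Alice -> MATCH


2


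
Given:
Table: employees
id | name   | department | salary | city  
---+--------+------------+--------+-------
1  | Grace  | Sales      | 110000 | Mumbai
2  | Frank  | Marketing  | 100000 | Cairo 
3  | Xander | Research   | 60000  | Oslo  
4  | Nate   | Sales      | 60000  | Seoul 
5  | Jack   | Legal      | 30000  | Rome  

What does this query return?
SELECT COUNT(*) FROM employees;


COUNT(*) counts all rows

5


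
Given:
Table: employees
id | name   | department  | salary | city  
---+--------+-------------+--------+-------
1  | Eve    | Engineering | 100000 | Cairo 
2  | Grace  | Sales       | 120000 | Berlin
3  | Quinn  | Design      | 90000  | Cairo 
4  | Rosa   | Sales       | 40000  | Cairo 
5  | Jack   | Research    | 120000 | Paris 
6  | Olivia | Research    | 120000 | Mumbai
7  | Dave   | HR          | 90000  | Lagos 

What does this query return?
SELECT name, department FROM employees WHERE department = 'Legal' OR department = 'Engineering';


Filtering: department = 'Legal' OR 'Engineering'
Matching: 1 rows

1 rows:
Eve, Engineering


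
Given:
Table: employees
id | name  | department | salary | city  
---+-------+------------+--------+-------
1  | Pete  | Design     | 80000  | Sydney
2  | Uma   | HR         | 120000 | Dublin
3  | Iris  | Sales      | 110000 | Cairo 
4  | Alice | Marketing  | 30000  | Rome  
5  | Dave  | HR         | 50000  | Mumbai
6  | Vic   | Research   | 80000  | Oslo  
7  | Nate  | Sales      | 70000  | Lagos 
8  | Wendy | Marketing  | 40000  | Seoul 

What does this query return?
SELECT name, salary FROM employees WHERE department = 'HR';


Filtering: department = 'HR'
Matching rows: 2

2 rows:
Uma, 120000
Dave, 50000


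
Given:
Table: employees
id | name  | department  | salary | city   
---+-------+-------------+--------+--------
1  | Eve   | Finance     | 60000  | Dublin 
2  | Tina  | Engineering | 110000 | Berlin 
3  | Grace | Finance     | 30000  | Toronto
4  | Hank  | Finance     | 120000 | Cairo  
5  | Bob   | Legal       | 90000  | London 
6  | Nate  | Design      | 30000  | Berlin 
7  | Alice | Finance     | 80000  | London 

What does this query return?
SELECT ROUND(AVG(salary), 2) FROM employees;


SUM(salary) = 520000
COUNT = 7
ROUND(AVG, 2) = ROUND(520000 / 7, 2) = 74285.71

74285.71


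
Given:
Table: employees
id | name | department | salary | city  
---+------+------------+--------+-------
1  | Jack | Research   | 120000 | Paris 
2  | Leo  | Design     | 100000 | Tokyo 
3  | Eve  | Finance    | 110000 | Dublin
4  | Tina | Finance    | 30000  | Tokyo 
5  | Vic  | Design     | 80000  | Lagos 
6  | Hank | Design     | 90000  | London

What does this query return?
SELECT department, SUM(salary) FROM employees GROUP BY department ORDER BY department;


Summing salary within each department:
  Design: 100000 + 80000 + 90000 = 270000
  Finance: 110000 + 30000 = 140000
  Research: 120000 = 120000


3 groups:
Design, 270000
Finance, 140000
Research, 120000


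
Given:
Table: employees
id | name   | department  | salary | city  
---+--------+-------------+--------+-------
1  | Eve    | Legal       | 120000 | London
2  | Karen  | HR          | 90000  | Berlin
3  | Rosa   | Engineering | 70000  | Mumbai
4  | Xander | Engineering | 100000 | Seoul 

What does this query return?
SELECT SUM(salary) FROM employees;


SUM(salary) = 120000 + 90000 + 70000 + 100000 = 380000

380000


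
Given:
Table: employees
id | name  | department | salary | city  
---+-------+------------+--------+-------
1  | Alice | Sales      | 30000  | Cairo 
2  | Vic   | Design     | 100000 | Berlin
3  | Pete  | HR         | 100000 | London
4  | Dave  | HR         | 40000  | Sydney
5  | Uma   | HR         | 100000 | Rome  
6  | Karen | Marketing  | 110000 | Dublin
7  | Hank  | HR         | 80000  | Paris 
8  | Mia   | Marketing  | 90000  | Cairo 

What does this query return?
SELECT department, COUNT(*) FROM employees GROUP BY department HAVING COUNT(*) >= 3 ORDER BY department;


Groups with count >= 3:
  HR: 4 -> PASS
  Design: 1 -> filtered out
  Marketing: 2 -> filtered out
  Sales: 1 -> filtered out


1 groups:
HR, 4


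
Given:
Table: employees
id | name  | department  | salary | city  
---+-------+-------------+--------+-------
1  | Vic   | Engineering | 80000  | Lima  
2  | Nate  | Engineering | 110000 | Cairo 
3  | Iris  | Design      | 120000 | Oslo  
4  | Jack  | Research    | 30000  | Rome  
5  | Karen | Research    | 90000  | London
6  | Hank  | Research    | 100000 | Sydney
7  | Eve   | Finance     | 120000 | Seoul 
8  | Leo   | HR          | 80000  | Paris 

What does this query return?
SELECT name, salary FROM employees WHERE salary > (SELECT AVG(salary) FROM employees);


Subquery: AVG(salary) = 91250.0
Filtering: salary > 91250.0
  Nate (110000) -> MATCH
  Iris (120000) -> MATCH
  Hank (100000) -> MATCH
  Eve (120000) -> MATCH


4 rows:
Nate, 110000
Iris, 120000
Hank, 100000
Eve, 120000


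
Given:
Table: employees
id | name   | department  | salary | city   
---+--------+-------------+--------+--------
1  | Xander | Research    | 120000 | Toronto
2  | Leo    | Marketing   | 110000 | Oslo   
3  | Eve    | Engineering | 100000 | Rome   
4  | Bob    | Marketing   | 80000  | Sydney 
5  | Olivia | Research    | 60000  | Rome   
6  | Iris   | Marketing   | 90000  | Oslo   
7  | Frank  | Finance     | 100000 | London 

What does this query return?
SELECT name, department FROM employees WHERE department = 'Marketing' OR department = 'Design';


Filtering: department = 'Marketing' OR 'Design'
Matching: 3 rows

3 rows:
Leo, Marketing
Bob, Marketing
Iris, Marketing


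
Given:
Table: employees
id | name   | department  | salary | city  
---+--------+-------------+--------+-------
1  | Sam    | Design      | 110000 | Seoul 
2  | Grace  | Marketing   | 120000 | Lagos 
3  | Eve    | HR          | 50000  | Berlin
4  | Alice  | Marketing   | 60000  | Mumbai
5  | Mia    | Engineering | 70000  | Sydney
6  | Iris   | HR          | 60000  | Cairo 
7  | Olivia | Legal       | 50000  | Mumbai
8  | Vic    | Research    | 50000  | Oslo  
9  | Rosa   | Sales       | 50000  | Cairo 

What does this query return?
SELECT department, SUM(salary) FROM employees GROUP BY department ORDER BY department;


Summing salary within each department:
  Design: 110000 = 110000
  Engineering: 70000 = 70000
  HR: 50000 + 60000 = 110000
  Legal: 50000 = 50000
  Marketing: 120000 + 60000 = 180000
  Research: 50000 = 50000
  Sales: 50000 = 50000


7 groups:
Design, 110000
Engineering, 70000
HR, 110000
Legal, 50000
Marketing, 180000
Research, 50000
Sales, 50000


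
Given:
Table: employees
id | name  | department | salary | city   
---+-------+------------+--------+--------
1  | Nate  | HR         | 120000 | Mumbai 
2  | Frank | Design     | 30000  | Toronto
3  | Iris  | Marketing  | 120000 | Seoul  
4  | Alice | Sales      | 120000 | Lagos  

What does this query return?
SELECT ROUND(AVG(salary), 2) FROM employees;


SUM(salary) = 390000
COUNT = 4
ROUND(AVG, 2) = ROUND(390000 / 4, 2) = 97500.0

97500.0


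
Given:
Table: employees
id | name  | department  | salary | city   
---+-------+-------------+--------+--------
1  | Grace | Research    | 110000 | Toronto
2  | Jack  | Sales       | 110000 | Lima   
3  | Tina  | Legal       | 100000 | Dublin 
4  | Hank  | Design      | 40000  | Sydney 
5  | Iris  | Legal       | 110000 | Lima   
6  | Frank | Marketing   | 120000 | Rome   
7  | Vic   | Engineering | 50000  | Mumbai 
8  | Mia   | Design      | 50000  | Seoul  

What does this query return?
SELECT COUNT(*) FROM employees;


COUNT(*) counts all rows

8


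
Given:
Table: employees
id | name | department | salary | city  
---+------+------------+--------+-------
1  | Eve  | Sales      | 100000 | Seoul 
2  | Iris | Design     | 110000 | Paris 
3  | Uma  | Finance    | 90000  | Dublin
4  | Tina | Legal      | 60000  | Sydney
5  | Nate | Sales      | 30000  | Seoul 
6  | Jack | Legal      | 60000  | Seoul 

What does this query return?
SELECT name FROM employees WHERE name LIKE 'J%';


LIKE 'J%' matches names starting with 'J'
Matching: 1

1 rows:
Jack


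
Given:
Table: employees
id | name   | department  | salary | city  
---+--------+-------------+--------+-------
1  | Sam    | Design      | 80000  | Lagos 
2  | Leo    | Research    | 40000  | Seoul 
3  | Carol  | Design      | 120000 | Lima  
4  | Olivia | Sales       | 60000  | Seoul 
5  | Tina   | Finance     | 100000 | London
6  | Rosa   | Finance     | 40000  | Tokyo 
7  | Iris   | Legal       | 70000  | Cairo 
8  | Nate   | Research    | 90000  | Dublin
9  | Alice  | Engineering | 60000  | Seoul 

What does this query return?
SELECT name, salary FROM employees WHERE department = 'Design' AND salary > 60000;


Filtering: department = 'Design' AND salary > 60000
Matching: 2 rows

2 rows:
Sam, 80000
Carol, 120000


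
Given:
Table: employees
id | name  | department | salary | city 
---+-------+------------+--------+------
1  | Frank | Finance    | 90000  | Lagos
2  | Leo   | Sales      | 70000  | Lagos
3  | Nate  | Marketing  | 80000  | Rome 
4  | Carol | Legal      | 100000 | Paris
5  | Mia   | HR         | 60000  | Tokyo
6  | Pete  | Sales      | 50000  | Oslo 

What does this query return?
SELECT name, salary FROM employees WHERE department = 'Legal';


Filtering: department = 'Legal'
Matching rows: 1

1 rows:
Carol, 100000


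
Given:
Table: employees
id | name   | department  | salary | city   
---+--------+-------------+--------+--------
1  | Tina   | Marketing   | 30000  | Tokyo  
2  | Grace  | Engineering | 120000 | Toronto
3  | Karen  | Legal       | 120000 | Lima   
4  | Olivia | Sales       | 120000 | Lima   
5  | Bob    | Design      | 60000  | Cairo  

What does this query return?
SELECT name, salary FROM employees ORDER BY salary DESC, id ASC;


Sorting by salary DESC, then id ASC for ties

5 rows:
Grace, 120000
Karen, 120000
Olivia, 120000
Bob, 60000
Tina, 30000


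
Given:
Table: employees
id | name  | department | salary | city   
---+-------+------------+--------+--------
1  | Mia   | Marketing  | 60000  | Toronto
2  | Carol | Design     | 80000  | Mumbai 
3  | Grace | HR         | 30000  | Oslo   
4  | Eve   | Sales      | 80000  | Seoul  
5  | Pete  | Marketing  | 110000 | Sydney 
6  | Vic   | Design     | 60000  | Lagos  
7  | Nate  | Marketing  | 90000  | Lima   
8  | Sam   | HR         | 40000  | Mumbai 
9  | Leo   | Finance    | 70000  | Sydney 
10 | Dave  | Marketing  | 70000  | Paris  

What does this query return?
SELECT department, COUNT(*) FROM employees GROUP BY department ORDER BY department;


Assigning each row to its department group:
  Mia -> Marketing
  Carol -> Design
  Grace -> HR
  Eve -> Sales
  Pete -> Marketing
  Vic -> Design
  Nate -> Marketing
  Sam -> HR
  Leo -> Finance
  Dave -> Marketing


5 groups:
Design, 2
Finance, 1
HR, 2
Marketing, 4
Sales, 1


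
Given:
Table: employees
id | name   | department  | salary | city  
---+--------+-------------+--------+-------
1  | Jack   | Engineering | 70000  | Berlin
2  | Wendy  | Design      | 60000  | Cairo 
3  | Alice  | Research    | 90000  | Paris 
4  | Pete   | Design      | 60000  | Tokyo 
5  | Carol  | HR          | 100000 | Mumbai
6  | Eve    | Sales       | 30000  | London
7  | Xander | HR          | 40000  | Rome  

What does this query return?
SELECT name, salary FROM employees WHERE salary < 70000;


Filtering: salary < 70000
Matching: 4 rows

4 rows:
Wendy, 60000
Pete, 60000
Eve, 30000
Xander, 40000


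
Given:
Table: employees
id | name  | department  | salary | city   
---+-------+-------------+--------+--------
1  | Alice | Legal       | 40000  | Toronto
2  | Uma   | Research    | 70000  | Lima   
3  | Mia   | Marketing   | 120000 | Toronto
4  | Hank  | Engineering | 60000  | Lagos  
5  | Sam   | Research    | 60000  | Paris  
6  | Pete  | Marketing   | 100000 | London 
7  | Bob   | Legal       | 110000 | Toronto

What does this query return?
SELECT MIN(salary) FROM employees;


Salaries: 40000, 70000, 120000, 60000, 60000, 100000, 110000
MIN = 40000

40000


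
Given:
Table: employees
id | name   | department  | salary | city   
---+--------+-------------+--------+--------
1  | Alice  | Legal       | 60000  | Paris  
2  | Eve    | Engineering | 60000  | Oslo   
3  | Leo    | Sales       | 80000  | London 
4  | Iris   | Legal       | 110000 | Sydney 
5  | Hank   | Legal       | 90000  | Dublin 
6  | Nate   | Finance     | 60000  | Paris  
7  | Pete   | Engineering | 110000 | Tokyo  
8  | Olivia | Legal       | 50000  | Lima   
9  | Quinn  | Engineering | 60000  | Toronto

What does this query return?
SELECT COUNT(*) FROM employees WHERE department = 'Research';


Counting rows where department = 'Research'


0


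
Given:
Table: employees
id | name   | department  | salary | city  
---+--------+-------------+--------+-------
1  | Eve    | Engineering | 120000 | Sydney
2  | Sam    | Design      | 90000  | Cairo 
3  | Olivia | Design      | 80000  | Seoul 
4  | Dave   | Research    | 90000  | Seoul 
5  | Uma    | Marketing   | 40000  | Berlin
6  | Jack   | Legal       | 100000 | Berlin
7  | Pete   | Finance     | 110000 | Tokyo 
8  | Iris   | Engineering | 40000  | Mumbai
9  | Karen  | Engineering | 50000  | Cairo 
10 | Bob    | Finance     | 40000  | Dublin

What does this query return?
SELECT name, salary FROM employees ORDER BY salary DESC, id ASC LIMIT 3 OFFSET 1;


Sort by salary DESC (id ASC tiebreak), then skip 1 and take 3
Rows 2 through 4

3 rows:
Pete, 110000
Jack, 100000
Sam, 90000


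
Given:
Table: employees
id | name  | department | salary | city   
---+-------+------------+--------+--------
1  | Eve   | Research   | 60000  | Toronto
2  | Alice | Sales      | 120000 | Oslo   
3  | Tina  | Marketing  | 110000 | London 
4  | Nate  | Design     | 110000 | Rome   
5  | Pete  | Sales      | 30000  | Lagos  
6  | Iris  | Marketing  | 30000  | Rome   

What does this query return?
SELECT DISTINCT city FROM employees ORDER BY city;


All 'city' values (row order): Toronto, Oslo, London, Rome, Lagos, Rome
Removing duplicates leaves 5 unique value(s).

5 values:
Lagos
London
Oslo
Rome
Toronto


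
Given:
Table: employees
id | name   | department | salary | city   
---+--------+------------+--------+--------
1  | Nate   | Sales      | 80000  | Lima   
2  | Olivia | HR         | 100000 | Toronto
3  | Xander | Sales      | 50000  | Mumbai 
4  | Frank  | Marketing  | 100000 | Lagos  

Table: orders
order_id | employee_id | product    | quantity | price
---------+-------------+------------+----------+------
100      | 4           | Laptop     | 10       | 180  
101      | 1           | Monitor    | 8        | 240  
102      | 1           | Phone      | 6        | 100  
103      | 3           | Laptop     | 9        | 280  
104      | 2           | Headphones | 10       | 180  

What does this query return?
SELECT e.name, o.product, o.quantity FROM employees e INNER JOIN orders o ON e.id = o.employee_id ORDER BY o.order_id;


Joining employees.id = orders.employee_id:
  employee Frank (id=4) -> order Laptop
  employee Nate (id=1) -> order Monitor
  employee Nate (id=1) -> order Phone
  employee Xander (id=3) -> order Laptop
  employee Olivia (id=2) -> order Headphones


5 rows:
Frank, Laptop, 10
Nate, Monitor, 8
Nate, Phone, 6
Xander, Laptop, 9
Olivia, Headphones, 10


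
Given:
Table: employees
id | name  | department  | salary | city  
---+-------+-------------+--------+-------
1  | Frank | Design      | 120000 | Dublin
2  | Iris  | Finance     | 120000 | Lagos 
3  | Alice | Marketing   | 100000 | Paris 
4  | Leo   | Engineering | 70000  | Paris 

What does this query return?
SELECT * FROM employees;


SELECT * returns all 4 rows with all columns

4 rows:
1, Frank, Design, 120000, Dublin
2, Iris, Finance, 120000, Lagos
3, Alice, Marketing, 100000, Paris
4, Leo, Engineering, 70000, Paris


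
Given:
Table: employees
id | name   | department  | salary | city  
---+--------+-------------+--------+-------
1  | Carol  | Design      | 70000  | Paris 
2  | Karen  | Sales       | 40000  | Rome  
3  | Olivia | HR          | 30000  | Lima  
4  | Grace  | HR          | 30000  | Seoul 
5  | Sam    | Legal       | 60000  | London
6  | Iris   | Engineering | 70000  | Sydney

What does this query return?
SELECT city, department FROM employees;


Projecting columns: city, department

6 rows:
Paris, Design
Rome, Sales
Lima, HR
Seoul, HR
London, Legal
Sydney, Engineering


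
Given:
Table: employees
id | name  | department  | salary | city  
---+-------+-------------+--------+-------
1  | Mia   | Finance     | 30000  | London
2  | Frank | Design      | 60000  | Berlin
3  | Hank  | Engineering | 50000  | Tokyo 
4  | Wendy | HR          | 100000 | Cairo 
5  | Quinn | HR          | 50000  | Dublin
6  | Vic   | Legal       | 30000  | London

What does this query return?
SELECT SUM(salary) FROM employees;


SUM(salary) = 30000 + 60000 + 50000 + 100000 + 50000 + 30000 = 320000

320000


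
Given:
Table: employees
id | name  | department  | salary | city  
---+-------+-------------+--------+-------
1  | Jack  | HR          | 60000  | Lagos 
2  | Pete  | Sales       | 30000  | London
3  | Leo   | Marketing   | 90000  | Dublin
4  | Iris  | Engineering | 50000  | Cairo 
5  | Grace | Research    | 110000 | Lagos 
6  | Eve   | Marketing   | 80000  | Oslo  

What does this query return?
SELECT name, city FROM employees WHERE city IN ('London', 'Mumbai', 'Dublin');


Filtering: city IN ('London', 'Mumbai', 'Dublin')
Matching: 2 rows

2 rows:
Pete, London
Leo, Dublin


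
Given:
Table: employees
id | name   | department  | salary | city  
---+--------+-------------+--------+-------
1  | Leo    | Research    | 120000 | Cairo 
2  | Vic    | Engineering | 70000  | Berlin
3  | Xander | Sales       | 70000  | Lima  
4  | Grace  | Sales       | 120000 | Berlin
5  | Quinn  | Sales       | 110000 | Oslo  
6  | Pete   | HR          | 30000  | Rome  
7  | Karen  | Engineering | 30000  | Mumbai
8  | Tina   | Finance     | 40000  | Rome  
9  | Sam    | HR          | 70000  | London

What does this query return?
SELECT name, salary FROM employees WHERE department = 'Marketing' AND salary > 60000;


Filtering: department = 'Marketing' AND salary > 60000
Matching: 0 rows

Empty result set (0 rows)


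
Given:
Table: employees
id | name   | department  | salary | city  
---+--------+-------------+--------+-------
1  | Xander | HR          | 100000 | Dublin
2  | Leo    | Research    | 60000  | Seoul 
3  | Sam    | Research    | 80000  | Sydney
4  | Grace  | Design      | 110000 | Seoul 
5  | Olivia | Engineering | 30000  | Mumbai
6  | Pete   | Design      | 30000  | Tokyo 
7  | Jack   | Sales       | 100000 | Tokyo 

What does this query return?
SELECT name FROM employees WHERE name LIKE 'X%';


LIKE 'X%' matches names starting with 'X'
Matching: 1

1 rows:
Xander


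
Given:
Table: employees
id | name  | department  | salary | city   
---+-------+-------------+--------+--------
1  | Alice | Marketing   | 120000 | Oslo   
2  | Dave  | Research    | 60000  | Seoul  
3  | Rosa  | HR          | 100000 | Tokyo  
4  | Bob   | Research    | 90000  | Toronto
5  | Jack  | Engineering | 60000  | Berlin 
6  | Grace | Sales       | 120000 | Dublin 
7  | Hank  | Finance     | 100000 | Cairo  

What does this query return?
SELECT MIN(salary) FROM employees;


Salaries: 120000, 60000, 100000, 90000, 60000, 120000, 100000
MIN = 60000

60000


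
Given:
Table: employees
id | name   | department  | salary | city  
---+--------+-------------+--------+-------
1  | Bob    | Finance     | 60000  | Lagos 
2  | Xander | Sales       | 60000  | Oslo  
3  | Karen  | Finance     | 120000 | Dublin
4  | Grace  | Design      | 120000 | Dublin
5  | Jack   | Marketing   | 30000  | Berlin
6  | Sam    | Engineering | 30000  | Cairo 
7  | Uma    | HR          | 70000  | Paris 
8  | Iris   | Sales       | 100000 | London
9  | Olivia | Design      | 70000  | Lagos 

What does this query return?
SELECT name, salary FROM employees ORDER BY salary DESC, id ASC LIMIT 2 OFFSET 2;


Sort by salary DESC (id ASC tiebreak), then skip 2 and take 2
Rows 3 through 4

2 rows:
Iris, 100000
Uma, 70000


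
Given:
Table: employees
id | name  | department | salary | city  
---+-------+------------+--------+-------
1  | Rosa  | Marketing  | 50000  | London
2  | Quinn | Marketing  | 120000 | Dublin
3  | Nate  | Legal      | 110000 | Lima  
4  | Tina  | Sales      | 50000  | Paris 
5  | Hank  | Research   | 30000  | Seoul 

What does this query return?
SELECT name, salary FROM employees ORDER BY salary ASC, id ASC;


Sorting by salary ASC, then id ASC for ties

5 rows:
Hank, 30000
Rosa, 50000
Tina, 50000
Nate, 110000
Quinn, 120000


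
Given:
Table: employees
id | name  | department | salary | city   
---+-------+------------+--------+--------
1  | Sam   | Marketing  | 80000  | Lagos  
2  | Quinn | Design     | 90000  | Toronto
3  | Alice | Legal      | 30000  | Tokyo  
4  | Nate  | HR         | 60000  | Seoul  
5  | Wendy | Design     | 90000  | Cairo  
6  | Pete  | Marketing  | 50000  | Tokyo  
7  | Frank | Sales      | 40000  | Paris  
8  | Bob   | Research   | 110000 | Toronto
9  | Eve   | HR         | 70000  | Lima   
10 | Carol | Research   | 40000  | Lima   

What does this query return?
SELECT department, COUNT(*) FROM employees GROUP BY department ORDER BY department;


Assigning each row to its department group:
  Sam -> Marketing
  Quinn -> Design
  Alice -> Legal
  Nate -> HR
  Wendy -> Design
  Pete -> Marketing
  Frank -> Sales
  Bob -> Research
  Eve -> HR
  Carol -> Research


6 groups:
Design, 2
HR, 2
Legal, 1
Marketing, 2
Research, 2
Sales, 1


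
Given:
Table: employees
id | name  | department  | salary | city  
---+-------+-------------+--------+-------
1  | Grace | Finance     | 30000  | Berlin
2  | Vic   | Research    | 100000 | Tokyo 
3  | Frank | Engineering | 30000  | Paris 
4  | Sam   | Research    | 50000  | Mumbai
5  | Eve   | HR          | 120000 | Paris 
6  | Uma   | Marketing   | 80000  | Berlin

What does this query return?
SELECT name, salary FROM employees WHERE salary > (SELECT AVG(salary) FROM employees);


Subquery: AVG(salary) = 68333.33
Filtering: salary > 68333.33
  Vic (100000) -> MATCH
  Eve (120000) -> MATCH
  Uma (80000) -> MATCH


3 rows:
Vic, 100000
Eve, 120000
Uma, 80000


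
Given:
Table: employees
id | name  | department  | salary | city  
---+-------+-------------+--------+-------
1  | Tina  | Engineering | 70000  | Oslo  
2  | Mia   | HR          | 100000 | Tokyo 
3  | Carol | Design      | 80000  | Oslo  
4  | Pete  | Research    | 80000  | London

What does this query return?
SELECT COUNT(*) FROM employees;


COUNT(*) counts all rows

4


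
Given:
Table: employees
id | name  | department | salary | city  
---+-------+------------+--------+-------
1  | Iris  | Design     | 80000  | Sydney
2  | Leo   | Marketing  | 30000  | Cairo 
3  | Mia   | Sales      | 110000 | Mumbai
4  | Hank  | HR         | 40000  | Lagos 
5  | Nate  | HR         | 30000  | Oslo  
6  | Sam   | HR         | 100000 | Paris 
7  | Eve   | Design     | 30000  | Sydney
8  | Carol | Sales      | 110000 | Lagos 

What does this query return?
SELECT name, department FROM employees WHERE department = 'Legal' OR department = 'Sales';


Filtering: department = 'Legal' OR 'Sales'
Matching: 2 rows

2 rows:
Mia, Sales
Carol, Sales


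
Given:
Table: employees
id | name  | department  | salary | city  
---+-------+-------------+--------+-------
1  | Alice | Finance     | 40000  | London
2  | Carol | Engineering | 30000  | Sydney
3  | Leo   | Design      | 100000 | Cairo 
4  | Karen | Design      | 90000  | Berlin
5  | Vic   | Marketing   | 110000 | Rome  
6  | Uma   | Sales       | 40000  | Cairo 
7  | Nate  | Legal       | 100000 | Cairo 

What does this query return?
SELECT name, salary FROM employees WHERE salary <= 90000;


Filtering: salary <= 90000
Matching: 4 rows

4 rows:
Alice, 40000
Carol, 30000
Karen, 90000
Uma, 40000


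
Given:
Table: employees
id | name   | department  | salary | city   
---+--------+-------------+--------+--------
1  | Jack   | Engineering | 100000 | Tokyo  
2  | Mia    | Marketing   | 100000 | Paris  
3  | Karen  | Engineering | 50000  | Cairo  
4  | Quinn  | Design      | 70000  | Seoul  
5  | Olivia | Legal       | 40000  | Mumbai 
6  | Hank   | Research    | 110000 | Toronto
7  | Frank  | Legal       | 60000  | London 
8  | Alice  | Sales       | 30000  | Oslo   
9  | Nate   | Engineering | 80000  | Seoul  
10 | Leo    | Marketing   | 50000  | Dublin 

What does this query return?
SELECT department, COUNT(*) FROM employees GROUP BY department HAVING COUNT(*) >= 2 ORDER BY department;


Groups with count >= 2:
  Engineering: 3 -> PASS
  Legal: 2 -> PASS
  Marketing: 2 -> PASS
  Design: 1 -> filtered out
  Research: 1 -> filtered out
  Sales: 1 -> filtered out


3 groups:
Engineering, 3
Legal, 2
Marketing, 2


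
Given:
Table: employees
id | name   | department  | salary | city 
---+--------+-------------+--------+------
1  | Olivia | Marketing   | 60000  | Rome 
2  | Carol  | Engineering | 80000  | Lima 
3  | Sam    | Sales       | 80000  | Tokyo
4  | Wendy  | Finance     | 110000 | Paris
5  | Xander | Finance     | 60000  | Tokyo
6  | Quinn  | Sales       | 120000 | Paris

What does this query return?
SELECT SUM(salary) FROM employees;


SUM(salary) = 60000 + 80000 + 80000 + 110000 + 60000 + 120000 = 510000

510000


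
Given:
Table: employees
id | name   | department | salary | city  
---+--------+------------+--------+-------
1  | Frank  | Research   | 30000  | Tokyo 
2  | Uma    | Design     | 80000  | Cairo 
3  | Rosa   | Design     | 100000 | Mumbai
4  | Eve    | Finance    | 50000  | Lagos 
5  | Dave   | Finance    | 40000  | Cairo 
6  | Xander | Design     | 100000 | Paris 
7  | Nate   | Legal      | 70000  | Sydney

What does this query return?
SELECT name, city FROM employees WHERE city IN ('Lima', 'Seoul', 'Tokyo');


Filtering: city IN ('Lima', 'Seoul', 'Tokyo')
Matching: 1 rows

1 rows:
Frank, Tokyo


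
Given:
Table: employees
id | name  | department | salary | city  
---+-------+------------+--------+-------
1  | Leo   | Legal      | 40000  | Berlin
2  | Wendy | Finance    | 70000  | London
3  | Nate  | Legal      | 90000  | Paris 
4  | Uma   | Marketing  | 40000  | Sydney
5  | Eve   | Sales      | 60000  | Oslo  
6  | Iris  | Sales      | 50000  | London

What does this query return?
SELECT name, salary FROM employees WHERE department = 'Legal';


Filtering: department = 'Legal'
Matching rows: 2

2 rows:
Leo, 40000
Nate, 90000


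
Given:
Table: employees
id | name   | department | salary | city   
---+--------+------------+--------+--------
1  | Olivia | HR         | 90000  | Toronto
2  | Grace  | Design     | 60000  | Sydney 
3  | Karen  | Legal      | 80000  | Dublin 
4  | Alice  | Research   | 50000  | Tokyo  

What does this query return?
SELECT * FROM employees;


SELECT * returns all 4 rows with all columns

4 rows:
1, Olivia, HR, 90000, Toronto
2, Grace, Design, 60000, Sydney
3, Karen, Legal, 80000, Dublin
4, Alice, Research, 50000, Tokyo


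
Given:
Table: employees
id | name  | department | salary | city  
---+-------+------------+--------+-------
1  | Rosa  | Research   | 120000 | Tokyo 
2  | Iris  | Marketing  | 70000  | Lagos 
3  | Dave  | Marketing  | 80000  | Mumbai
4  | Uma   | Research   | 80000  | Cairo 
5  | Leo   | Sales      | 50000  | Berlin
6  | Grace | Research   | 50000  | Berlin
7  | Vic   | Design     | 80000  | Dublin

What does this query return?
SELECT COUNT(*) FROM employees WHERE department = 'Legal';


Counting rows where department = 'Legal'


0


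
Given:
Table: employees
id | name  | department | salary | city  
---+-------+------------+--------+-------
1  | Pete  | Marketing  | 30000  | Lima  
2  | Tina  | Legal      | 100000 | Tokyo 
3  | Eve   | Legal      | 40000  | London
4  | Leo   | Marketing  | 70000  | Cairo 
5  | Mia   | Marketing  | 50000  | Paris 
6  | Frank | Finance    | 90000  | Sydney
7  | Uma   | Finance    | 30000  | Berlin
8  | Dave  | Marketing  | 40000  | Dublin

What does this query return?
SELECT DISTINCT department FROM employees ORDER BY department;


All 'department' values (row order): Marketing, Legal, Legal, Marketing, Marketing, Finance, Finance, Marketing
Removing duplicates leaves 3 unique value(s).

3 values:
Finance
Legal
Marketing


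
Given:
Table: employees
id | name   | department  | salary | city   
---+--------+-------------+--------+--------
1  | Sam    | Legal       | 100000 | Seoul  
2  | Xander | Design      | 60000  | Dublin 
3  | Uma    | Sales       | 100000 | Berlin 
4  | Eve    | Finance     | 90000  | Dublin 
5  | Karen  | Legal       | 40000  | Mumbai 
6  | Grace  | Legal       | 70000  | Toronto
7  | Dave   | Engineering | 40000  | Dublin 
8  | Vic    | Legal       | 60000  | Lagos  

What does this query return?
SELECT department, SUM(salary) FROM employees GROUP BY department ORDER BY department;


Summing salary within each department:
  Design: 60000 = 60000
  Engineering: 40000 = 40000
  Finance: 90000 = 90000
  Legal: 100000 + 40000 + 70000 + 60000 = 270000
  Sales: 100000 = 100000


5 groups:
Design, 60000
Engineering, 40000
Finance, 90000
Legal, 270000
Sales, 100000


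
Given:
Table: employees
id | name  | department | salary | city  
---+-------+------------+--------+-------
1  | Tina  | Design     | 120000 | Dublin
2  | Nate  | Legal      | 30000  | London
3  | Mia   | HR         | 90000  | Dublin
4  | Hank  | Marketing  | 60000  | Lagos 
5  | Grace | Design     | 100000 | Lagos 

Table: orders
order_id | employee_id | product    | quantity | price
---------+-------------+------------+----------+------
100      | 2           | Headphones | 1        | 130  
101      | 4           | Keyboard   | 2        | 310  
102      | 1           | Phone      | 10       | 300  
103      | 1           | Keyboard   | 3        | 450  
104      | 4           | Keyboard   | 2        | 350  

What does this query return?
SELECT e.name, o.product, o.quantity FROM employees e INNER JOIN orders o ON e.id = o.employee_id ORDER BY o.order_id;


Joining employees.id = orders.employee_id:
  employee Nate (id=2) -> order Headphones
  employee Hank (id=4) -> order Keyboard
  employee Tina (id=1) -> order Phone
  employee Tina (id=1) -> order Keyboard
  employee Hank (id=4) -> order Keyboard


5 rows:
Nate, Headphones, 1
Hank, Keyboard, 2
Tina, Phone, 10
Tina, Keyboard, 3
Hank, Keyboard, 2


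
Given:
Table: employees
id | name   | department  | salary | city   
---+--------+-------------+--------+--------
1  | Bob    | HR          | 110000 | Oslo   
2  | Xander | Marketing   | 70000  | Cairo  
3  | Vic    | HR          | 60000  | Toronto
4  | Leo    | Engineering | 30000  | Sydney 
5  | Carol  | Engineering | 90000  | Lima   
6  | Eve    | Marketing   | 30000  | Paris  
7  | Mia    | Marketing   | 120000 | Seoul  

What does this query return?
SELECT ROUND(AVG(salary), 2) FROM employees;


SUM(salary) = 510000
COUNT = 7
ROUND(AVG, 2) = ROUND(510000 / 7, 2) = 72857.14

72857.14


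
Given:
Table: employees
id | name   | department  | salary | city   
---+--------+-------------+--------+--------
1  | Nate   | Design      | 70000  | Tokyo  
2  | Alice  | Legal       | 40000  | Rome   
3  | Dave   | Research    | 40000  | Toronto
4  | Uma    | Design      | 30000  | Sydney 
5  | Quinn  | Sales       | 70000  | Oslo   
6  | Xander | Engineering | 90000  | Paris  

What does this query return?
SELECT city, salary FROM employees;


Projecting columns: city, salary

6 rows:
Tokyo, 70000
Rome, 40000
Toronto, 40000
Sydney, 30000
Oslo, 70000
Paris, 90000


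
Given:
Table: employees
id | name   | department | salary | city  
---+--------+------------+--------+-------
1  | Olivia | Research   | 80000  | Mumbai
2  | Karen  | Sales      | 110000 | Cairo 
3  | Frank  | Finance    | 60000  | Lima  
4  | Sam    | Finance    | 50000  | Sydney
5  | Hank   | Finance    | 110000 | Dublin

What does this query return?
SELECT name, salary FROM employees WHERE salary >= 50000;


Filtering: salary >= 50000
Matching: 5 rows

5 rows:
Olivia, 80000
Karen, 110000
Frank, 60000
Sam, 50000
Hank, 110000


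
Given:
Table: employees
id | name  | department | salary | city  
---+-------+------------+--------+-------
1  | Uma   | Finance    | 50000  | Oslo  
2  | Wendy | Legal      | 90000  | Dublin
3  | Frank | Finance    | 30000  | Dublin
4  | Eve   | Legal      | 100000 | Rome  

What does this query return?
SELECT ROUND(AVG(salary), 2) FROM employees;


SUM(salary) = 270000
COUNT = 4
ROUND(AVG, 2) = ROUND(270000 / 4, 2) = 67500.0

67500.0


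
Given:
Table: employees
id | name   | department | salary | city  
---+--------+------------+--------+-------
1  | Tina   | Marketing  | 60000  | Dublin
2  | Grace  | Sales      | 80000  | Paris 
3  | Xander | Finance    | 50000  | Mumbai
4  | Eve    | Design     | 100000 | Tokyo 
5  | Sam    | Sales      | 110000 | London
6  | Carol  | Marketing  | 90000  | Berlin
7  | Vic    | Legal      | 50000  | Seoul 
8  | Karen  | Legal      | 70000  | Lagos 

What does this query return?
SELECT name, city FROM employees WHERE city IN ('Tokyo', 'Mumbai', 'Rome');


Filtering: city IN ('Tokyo', 'Mumbai', 'Rome')
Matching: 2 rows

2 rows:
Xander, Mumbai
Eve, Tokyo


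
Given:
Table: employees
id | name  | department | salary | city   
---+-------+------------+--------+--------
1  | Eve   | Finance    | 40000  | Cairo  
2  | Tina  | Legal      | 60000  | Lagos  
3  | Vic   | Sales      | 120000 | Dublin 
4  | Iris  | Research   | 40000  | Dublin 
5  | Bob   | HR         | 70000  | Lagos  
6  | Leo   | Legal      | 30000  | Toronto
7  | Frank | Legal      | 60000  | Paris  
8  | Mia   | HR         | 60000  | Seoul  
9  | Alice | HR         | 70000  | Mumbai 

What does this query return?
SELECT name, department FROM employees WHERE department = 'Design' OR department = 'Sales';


Filtering: department = 'Design' OR 'Sales'
Matching: 1 rows

1 rows:
Vic, Sales


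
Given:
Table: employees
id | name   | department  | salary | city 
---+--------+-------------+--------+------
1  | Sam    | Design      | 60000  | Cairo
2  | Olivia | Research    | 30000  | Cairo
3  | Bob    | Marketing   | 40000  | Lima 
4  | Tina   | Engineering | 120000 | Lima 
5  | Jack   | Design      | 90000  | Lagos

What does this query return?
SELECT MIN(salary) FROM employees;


Salaries: 60000, 30000, 40000, 120000, 90000
MIN = 30000

30000


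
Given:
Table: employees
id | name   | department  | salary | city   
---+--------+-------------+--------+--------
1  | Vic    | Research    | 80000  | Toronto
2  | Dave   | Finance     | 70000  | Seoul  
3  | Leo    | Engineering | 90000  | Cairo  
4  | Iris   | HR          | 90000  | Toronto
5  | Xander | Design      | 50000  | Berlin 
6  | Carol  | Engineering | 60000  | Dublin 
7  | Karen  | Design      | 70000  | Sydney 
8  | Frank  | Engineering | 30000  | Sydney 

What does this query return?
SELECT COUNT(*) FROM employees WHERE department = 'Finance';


Counting rows where department = 'Finance'
  Dave -> MATCH


1


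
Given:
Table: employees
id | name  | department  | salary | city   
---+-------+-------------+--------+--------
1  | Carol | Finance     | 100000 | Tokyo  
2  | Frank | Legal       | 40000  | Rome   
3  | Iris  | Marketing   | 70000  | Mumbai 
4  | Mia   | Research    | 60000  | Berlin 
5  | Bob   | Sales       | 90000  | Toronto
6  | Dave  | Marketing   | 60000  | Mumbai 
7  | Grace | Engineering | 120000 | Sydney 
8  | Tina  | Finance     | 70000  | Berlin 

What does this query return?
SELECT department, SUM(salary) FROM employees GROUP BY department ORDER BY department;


Summing salary within each department:
  Engineering: 120000 = 120000
  Finance: 100000 + 70000 = 170000
  Legal: 40000 = 40000
  Marketing: 70000 + 60000 = 130000
  Research: 60000 = 60000
  Sales: 90000 = 90000


6 groups:
Engineering, 120000
Finance, 170000
Legal, 40000
Marketing, 130000
Research, 60000
Sales, 90000


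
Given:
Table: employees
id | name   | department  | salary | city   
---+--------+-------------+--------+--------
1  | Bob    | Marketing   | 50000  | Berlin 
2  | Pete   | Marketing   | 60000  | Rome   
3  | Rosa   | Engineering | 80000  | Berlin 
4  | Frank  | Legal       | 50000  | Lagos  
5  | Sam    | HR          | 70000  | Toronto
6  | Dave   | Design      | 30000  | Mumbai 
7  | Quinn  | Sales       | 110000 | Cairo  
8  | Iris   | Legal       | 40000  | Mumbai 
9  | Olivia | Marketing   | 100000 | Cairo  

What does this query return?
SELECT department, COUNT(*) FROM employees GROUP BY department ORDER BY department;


Assigning each row to its department group:
  Bob -> Marketing
  Pete -> Marketing
  Rosa -> Engineering
  Frank -> Legal
  Sam -> HR
  Dave -> Design
  Quinn -> Sales
  Iris -> Legal
  Olivia -> Marketing


6 groups:
Design, 1
Engineering, 1
HR, 1
Legal, 2
Marketing, 3
Sales, 1


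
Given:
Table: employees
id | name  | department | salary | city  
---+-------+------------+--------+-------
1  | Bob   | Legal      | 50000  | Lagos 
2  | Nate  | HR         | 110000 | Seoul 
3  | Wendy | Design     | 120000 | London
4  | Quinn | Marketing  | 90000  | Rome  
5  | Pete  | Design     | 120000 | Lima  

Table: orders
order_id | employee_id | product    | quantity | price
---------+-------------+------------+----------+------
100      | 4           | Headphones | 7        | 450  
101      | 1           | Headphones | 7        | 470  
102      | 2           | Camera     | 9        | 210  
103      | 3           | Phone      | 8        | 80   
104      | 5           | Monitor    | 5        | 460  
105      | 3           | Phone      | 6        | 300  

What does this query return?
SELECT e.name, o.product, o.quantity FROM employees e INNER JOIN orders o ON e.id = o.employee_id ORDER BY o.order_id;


Joining employees.id = orders.employee_id:
  employee Quinn (id=4) -> order Headphones
  employee Bob (id=1) -> order Headphones
  employee Nate (id=2) -> order Camera
  employee Wendy (id=3) -> order Phone
  employee Pete (id=5) -> order Monitor
  employee Wendy (id=3) -> order Phone


6 rows:
Quinn, Headphones, 7
Bob, Headphones, 7
Nate, Camera, 9
Wendy, Phone, 8
Pete, Monitor, 5
Wendy, Phone, 6


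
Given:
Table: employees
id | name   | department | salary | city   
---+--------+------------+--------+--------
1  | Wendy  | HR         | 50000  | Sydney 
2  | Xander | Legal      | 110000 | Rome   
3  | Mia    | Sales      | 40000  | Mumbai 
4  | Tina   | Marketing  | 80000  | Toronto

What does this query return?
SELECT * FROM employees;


SELECT * returns all 4 rows with all columns

4 rows:
1, Wendy, HR, 50000, Sydney
2, Xander, Legal, 110000, Rome
3, Mia, Sales, 40000, Mumbai
4, Tina, Marketing, 80000, Toronto


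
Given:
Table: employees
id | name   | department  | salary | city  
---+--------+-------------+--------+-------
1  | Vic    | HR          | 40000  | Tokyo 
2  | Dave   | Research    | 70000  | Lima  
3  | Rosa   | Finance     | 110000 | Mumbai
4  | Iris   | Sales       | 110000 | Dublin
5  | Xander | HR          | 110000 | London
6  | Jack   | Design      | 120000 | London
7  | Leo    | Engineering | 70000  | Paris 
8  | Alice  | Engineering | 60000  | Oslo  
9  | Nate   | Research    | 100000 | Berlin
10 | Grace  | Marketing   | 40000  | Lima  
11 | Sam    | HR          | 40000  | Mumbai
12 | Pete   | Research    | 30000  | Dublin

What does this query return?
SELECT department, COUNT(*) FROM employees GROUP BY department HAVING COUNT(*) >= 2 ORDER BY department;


Groups with count >= 2:
  Engineering: 2 -> PASS
  HR: 3 -> PASS
  Research: 3 -> PASS
  Design: 1 -> filtered out
  Finance: 1 -> filtered out
  Marketing: 1 -> filtered out
  Sales: 1 -> filtered out


3 groups:
Engineering, 2
HR, 3
Research, 3
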